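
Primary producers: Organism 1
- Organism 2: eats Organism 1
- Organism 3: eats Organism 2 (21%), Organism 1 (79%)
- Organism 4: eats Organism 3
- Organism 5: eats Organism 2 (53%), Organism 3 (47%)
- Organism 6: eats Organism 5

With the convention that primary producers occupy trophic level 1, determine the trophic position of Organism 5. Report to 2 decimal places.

3.10

Organism 2: 1 + 1 = 2
Organism 3: 1 + (0.21×2 + 0.79×1) = 2.21
Organism 4: 1 + 2.21 = 3.21
Organism 5: 1 + (0.53×2 + 0.47×2.21) = 3.0987
Organism 6: 1 + 3.0987 = 4.0987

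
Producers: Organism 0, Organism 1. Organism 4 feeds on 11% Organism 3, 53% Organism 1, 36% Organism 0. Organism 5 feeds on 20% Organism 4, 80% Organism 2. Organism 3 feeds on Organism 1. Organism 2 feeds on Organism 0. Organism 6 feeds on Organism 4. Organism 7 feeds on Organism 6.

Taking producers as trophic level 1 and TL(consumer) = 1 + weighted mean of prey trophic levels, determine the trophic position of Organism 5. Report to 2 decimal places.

Organism 2: 1 + 1 = 2
Organism 3: 1 + 1 = 2
Organism 4: 1 + (0.11×2 + 0.53×1 + 0.36×1) = 2.11
Organism 5: 1 + (0.2×2.11 + 0.8×2) = 3.022
Organism 6: 1 + 2.11 = 3.11
Organism 7: 1 + 3.11 = 4.11

3.02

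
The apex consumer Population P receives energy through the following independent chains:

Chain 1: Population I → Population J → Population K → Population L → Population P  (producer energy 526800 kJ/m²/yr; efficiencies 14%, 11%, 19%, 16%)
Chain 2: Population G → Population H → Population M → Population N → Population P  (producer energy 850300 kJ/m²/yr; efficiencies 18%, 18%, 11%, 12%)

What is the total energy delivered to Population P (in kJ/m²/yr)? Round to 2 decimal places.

610.28 kJ/m²/yr

Chain 1: 526800 × 0.14 × 0.11 × 0.19 × 0.16 = 246.626688 kJ/m²/yr
Chain 2: 850300 × 0.18 × 0.18 × 0.11 × 0.12 = 363.656304 kJ/m²/yr
Total at Population P: 246.626688 + 363.656304 = 610.282992 kJ/m²/yr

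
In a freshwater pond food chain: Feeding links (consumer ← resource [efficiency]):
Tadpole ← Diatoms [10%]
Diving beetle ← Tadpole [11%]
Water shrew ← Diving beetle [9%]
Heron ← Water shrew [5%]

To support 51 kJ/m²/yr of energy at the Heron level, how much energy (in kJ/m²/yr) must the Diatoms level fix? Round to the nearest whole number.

1030303 kJ/m²/yr

Cumulative transfer efficiency: 0.1 × 0.11 × 0.09 × 0.05 = 0.0000495
Diatoms energy = 51 / 0.0000495 = 1030303 kJ/m²/yr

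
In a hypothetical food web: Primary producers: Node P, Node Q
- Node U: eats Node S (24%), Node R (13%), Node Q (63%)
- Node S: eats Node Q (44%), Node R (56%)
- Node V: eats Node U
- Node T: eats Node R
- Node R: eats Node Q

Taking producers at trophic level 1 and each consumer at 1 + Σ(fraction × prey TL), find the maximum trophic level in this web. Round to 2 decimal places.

Node R: 1 + 1 = 2
Node S: 1 + (0.44×1 + 0.56×2) = 2.56
Node T: 1 + 2 = 3
Node U: 1 + (0.24×2.56 + 0.13×2 + 0.63×1) = 2.5044
Node V: 1 + 2.5044 = 3.5044

3.50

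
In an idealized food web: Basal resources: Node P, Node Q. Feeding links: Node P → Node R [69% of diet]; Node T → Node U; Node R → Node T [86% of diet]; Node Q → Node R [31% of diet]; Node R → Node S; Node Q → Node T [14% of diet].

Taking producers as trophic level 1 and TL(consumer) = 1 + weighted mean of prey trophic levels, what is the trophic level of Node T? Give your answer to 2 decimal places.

2.86

Node R: 1 + (0.69×1 + 0.31×1) = 2
Node S: 1 + 2 = 3
Node T: 1 + (0.14×1 + 0.86×2) = 2.86
Node U: 1 + 2.86 = 3.86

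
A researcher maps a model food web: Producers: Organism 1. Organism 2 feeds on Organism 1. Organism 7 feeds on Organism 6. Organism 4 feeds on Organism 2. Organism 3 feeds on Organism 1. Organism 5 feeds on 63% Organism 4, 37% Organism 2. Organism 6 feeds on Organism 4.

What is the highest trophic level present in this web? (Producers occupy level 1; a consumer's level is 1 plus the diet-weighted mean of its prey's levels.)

5

Organism 2: 1 + 1 = 2
Organism 3: 1 + 1 = 2
Organism 4: 1 + 2 = 3
Organism 5: 1 + (0.63×3 + 0.37×2) = 3.63
Organism 6: 1 + 3 = 4
Organism 7: 1 + 4 = 5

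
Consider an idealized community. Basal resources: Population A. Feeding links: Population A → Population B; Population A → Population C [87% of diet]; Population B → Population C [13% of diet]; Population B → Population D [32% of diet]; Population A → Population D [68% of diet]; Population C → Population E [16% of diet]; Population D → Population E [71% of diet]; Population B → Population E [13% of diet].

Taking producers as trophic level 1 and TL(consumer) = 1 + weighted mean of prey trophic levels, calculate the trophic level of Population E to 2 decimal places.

Population B: 1 + 1 = 2
Population C: 1 + (0.87×1 + 0.13×2) = 2.13
Population D: 1 + (0.32×2 + 0.68×1) = 2.32
Population E: 1 + (0.16×2.13 + 0.71×2.32 + 0.13×2) = 3.248

3.25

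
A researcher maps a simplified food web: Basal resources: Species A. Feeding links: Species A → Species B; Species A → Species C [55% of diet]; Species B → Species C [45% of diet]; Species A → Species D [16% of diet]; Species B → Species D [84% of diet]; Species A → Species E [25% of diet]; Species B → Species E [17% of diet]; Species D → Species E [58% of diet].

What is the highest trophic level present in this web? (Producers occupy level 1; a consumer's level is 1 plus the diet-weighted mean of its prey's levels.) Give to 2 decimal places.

3.24

Species B: 1 + 1 = 2
Species C: 1 + (0.55×1 + 0.45×2) = 2.45
Species D: 1 + (0.16×1 + 0.84×2) = 2.84
Species E: 1 + (0.25×1 + 0.17×2 + 0.58×2.84) = 3.2372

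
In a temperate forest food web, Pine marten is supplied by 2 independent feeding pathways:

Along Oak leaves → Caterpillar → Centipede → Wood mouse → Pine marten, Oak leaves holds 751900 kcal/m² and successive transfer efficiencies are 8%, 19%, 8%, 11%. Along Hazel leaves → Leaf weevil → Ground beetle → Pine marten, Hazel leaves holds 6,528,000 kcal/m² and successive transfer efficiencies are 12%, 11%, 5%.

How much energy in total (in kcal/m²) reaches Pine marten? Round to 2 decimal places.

4409.05 kcal/m²

Via Oak leaves: 751900 × 0.08 × 0.19 × 0.08 × 0.11 = 100.574144 kcal/m²
Via Hazel leaves: 6528000 × 0.12 × 0.11 × 0.05 = 4308.48 kcal/m²
Total at Pine marten: 100.574144 + 4308.48 = 4409.054144 kcal/m²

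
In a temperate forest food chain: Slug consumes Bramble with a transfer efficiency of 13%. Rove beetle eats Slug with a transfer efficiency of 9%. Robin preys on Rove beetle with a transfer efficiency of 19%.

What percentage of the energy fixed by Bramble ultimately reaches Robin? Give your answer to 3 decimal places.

0.222%

Product of link efficiencies: 0.13 × 0.09 × 0.19 = 0.002223
As a percentage: 0.002223 × 100 = 0.222%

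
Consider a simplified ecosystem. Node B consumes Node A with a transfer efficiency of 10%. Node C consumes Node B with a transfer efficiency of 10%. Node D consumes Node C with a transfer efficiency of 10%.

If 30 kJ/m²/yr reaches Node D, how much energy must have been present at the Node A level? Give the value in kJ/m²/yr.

30000 kJ/m²/yr

Cumulative transfer efficiency: 0.1 × 0.1 × 0.1 = 0.001
Node A energy = 30 / 0.001 = 30000 kJ/m²/yr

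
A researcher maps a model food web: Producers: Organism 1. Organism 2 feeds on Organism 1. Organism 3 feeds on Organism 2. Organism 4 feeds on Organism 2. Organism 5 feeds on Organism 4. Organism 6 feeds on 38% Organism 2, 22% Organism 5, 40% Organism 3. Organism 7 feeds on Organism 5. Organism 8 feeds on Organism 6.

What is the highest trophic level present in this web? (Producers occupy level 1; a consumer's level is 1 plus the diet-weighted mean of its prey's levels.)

Organism 2: 1 + 1 = 2
Organism 3: 1 + 2 = 3
Organism 4: 1 + 2 = 3
Organism 5: 1 + 3 = 4
Organism 6: 1 + (0.38×2 + 0.22×4 + 0.4×3) = 3.84
Organism 7: 1 + 4 = 5
Organism 8: 1 + 3.84 = 4.84

5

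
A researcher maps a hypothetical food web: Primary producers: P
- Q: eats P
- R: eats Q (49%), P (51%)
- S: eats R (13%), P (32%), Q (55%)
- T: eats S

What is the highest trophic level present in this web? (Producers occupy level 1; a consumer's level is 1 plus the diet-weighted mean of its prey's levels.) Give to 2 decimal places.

Q: 1 + 1 = 2
R: 1 + (0.49×2 + 0.51×1) = 2.49
S: 1 + (0.13×2.49 + 0.32×1 + 0.55×2) = 2.7437
T: 1 + 2.7437 = 3.7437

3.74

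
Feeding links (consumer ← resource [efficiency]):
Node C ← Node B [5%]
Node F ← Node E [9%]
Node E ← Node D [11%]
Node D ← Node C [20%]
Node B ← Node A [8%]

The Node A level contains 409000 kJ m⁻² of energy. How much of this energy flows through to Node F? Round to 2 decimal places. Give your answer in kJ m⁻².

3.24 kJ m⁻²

Node B: 409000 × 0.08 = 32720 kJ m⁻²
Node C: 32720 × 0.05 = 1636 kJ m⁻²
Node D: 1636 × 0.2 = 327.2 kJ m⁻²
Node E: 327.2 × 0.11 = 35.992 kJ m⁻²
Node F: 35.992 × 0.09 = 3.23928 kJ m⁻²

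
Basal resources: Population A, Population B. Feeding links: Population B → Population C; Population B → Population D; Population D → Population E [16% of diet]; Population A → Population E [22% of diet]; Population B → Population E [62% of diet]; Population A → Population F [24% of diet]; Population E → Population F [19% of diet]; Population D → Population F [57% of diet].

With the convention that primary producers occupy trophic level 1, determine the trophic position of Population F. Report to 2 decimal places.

Population C: 1 + 1 = 2
Population D: 1 + 1 = 2
Population E: 1 + (0.16×2 + 0.22×1 + 0.62×1) = 2.16
Population F: 1 + (0.24×1 + 0.19×2.16 + 0.57×2) = 2.7904

2.79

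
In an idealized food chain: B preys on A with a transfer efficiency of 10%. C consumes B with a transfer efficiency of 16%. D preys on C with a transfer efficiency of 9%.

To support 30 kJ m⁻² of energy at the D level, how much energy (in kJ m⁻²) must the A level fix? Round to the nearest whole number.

20833 kJ m⁻²

Cumulative transfer efficiency: 0.1 × 0.16 × 0.09 = 0.00144
A energy = 30 / 0.00144 = 20833 kJ m⁻²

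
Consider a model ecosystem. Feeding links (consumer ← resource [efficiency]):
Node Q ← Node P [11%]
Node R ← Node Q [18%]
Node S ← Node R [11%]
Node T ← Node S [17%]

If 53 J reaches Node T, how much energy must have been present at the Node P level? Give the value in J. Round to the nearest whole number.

143143 J

Cumulative transfer efficiency: 0.11 × 0.18 × 0.11 × 0.17 = 0.00037026
Node P energy = 53 / 0.00037026 = 143143 J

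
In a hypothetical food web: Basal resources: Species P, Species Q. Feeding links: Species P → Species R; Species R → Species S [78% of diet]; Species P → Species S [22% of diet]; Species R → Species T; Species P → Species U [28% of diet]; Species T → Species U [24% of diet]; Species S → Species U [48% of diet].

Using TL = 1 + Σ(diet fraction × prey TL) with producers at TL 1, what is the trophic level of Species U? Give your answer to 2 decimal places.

Species R: 1 + 1 = 2
Species S: 1 + (0.78×2 + 0.22×1) = 2.78
Species T: 1 + 2 = 3
Species U: 1 + (0.28×1 + 0.24×3 + 0.48×2.78) = 3.3344

3.33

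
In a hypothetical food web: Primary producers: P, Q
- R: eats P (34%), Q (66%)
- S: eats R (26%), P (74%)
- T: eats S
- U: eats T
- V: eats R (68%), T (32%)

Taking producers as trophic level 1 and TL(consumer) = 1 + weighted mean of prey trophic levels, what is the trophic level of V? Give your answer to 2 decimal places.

3.40

R: 1 + (0.34×1 + 0.66×1) = 2
S: 1 + (0.26×2 + 0.74×1) = 2.26
T: 1 + 2.26 = 3.26
U: 1 + 3.26 = 4.26
V: 1 + (0.68×2 + 0.32×3.26) = 3.4032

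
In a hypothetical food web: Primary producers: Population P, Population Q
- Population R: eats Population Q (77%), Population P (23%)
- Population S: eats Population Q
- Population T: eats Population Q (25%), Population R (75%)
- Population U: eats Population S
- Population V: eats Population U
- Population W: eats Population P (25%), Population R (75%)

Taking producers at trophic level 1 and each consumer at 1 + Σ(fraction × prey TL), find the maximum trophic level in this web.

Population R: 1 + (0.77×1 + 0.23×1) = 2
Population S: 1 + 1 = 2
Population T: 1 + (0.25×1 + 0.75×2) = 2.75
Population U: 1 + 2 = 3
Population V: 1 + 3 = 4
Population W: 1 + (0.25×1 + 0.75×2) = 2.75

4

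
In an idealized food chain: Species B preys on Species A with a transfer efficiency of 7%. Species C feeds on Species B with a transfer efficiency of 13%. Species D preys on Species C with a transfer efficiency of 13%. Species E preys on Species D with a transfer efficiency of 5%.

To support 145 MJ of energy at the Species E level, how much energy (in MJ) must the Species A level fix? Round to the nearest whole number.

Cumulative transfer efficiency: 0.07 × 0.13 × 0.13 × 0.05 = 0.00005915
Species A energy = 145 / 0.00005915 = 2451395 MJ

2451395 MJ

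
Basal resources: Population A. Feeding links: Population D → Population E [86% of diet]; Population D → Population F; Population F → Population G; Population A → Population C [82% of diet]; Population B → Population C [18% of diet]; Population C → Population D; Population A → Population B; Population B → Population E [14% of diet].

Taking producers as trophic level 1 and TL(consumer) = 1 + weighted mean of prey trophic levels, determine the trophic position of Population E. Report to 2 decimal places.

Population B: 1 + 1 = 2
Population C: 1 + (0.18×2 + 0.82×1) = 2.18
Population D: 1 + 2.18 = 3.18
Population E: 1 + (0.14×2 + 0.86×3.18) = 4.0148
Population F: 1 + 3.18 = 4.18
Population G: 1 + 4.18 = 5.18

4.01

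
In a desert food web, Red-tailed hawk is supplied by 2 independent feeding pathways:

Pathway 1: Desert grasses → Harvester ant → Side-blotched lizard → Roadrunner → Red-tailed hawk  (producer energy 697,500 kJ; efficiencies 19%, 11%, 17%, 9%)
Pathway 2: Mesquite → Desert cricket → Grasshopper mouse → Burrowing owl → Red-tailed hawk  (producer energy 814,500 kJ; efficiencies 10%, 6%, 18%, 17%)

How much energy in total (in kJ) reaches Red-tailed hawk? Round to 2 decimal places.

372.58 kJ

Pathway 1: 697500 × 0.19 × 0.11 × 0.17 × 0.09 = 223.039575 kJ
Pathway 2: 814500 × 0.1 × 0.06 × 0.18 × 0.17 = 149.5422 kJ
Total at Red-tailed hawk: 223.039575 + 149.5422 = 372.581775 kJ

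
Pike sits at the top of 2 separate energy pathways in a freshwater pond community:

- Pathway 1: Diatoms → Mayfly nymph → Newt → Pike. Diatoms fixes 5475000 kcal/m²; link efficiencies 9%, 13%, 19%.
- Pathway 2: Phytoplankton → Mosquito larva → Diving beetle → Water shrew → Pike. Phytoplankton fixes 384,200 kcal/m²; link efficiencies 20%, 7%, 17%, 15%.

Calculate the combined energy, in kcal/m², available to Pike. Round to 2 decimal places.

Pathway 1: 5475000 × 0.09 × 0.13 × 0.19 = 12170.925 kcal/m²
Pathway 2: 384200 × 0.2 × 0.07 × 0.17 × 0.15 = 137.1594 kcal/m²
Total at Pike: 12170.925 + 137.1594 = 12308.0844 kcal/m²

12308.08 kcal/m²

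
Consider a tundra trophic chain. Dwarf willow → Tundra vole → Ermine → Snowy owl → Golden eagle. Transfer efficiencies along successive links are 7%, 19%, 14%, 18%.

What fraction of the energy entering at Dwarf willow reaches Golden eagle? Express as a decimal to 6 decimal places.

0.000335

Product of link efficiencies: 0.07 × 0.19 × 0.14 × 0.18 = 0.00033516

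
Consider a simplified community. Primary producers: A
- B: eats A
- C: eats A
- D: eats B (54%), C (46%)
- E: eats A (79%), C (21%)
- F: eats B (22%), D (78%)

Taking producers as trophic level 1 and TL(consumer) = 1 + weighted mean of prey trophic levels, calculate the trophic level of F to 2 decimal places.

B: 1 + 1 = 2
C: 1 + 1 = 2
D: 1 + (0.54×2 + 0.46×2) = 3
E: 1 + (0.79×1 + 0.21×2) = 2.21
F: 1 + (0.22×2 + 0.78×3) = 3.78

3.78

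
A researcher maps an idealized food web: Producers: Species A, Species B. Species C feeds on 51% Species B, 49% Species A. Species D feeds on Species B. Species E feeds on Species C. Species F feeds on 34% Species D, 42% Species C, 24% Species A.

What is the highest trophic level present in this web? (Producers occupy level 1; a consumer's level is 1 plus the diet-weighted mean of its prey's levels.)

Species C: 1 + (0.51×1 + 0.49×1) = 2
Species D: 1 + 1 = 2
Species E: 1 + 2 = 3
Species F: 1 + (0.34×2 + 0.42×2 + 0.24×1) = 2.76

3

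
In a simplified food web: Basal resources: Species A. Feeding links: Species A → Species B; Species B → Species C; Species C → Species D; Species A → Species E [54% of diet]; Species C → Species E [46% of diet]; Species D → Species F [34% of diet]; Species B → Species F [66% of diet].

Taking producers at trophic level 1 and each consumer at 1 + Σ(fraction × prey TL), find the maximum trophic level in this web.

4

Species B: 1 + 1 = 2
Species C: 1 + 2 = 3
Species D: 1 + 3 = 4
Species E: 1 + (0.54×1 + 0.46×3) = 2.92
Species F: 1 + (0.34×4 + 0.66×2) = 3.68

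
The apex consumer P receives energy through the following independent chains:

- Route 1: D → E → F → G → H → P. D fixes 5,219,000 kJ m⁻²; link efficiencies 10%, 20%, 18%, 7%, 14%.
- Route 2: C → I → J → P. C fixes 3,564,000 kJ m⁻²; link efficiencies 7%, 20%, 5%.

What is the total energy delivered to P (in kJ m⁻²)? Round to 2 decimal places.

Route 1: 5219000 × 0.1 × 0.2 × 0.18 × 0.07 × 0.14 = 184.12632 kJ m⁻²
Route 2: 3564000 × 0.07 × 0.2 × 0.05 = 2494.8 kJ m⁻²
Total at P: 184.12632 + 2494.8 = 2678.92632 kJ m⁻²

2678.93 kJ m⁻²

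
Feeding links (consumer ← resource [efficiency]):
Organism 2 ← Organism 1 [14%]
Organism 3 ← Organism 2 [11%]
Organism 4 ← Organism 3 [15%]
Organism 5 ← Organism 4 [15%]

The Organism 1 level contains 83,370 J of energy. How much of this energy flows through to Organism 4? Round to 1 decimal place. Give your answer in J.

Organism 2: 83370 × 0.14 = 11671.8 J
Organism 3: 11671.8 × 0.11 = 1283.898 J
Organism 4: 1283.898 × 0.15 = 192.5847 J

192.6 J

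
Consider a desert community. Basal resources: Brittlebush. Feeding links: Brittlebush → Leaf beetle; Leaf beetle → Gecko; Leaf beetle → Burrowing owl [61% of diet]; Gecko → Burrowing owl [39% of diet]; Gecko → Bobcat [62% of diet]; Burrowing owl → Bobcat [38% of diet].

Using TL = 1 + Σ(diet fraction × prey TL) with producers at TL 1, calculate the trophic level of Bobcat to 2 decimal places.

Leaf beetle: 1 + 1 = 2
Gecko: 1 + 2 = 3
Burrowing owl: 1 + (0.61×2 + 0.39×3) = 3.39
Bobcat: 1 + (0.62×3 + 0.38×3.39) = 4.1482

4.15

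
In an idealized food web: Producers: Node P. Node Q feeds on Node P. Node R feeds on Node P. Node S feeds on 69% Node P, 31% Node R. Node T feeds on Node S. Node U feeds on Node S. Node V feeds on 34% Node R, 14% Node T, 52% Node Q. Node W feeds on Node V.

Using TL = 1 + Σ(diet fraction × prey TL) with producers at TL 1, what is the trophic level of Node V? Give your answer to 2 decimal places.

3.18

Node Q: 1 + 1 = 2
Node R: 1 + 1 = 2
Node S: 1 + (0.69×1 + 0.31×2) = 2.31
Node T: 1 + 2.31 = 3.31
Node U: 1 + 2.31 = 3.31
Node V: 1 + (0.34×2 + 0.14×3.31 + 0.52×2) = 3.1834
Node W: 1 + 3.1834 = 4.1834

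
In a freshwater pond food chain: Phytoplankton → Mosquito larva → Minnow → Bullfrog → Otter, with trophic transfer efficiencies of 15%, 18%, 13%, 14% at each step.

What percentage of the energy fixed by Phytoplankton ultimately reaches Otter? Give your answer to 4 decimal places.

0.0491%

Product of link efficiencies: 0.15 × 0.18 × 0.13 × 0.14 = 0.0004914
As a percentage: 0.0004914 × 100 = 0.0491%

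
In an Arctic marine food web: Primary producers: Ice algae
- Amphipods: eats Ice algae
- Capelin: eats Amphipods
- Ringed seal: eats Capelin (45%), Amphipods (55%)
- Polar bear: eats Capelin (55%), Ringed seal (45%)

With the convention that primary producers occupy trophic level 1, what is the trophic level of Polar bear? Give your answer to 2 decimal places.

Amphipods: 1 + 1 = 2
Capelin: 1 + 2 = 3
Ringed seal: 1 + (0.45×3 + 0.55×2) = 3.45
Polar bear: 1 + (0.55×3 + 0.45×3.45) = 4.2025

4.20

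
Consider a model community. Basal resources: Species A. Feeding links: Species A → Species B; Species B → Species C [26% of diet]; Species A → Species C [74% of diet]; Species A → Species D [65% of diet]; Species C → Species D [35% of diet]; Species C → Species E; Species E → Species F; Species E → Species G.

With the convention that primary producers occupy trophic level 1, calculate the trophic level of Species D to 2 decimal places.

2.44

Species B: 1 + 1 = 2
Species C: 1 + (0.26×2 + 0.74×1) = 2.26
Species D: 1 + (0.65×1 + 0.35×2.26) = 2.441
Species E: 1 + 2.26 = 3.26
Species F: 1 + 3.26 = 4.26
Species G: 1 + 3.26 = 4.26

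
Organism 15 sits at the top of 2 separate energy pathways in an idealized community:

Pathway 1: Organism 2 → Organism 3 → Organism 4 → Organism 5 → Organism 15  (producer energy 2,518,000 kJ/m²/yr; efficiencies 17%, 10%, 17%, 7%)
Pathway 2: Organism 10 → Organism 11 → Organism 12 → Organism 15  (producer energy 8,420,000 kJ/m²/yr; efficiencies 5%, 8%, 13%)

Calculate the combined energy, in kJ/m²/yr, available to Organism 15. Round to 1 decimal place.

Pathway 1: 2518000 × 0.17 × 0.1 × 0.17 × 0.07 = 509.3914 kJ/m²/yr
Pathway 2: 8420000 × 0.05 × 0.08 × 0.13 = 4378.4 kJ/m²/yr
Total at Organism 15: 509.3914 + 4378.4 = 4887.7914 kJ/m²/yr

4887.8 kJ/m²/yr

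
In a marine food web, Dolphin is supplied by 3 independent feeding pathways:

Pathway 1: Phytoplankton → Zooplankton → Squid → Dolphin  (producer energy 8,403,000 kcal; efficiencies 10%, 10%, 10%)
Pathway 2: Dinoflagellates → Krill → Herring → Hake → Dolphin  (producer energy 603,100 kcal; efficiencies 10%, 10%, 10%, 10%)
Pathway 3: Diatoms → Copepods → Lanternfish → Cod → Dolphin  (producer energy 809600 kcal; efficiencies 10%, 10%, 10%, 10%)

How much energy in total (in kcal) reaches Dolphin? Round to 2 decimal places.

8544.27 kcal

Pathway 1: 8403000 × 0.1 × 0.1 × 0.1 = 8403 kcal
Pathway 2: 603100 × 0.1 × 0.1 × 0.1 × 0.1 = 60.31 kcal
Pathway 3: 809600 × 0.1 × 0.1 × 0.1 × 0.1 = 80.96 kcal
Total at Dolphin: 8403 + 60.31 + 80.96 = 8544.27 kcal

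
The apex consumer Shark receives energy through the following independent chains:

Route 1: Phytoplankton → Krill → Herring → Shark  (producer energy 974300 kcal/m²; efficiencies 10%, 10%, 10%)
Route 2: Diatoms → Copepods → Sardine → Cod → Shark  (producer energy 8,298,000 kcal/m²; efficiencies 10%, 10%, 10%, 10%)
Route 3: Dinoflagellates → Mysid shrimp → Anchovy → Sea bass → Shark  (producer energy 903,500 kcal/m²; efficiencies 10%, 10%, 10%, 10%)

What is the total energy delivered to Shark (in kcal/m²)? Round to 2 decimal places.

1894.45 kcal/m²

Route 1: 974300 × 0.1 × 0.1 × 0.1 = 974.3 kcal/m²
Route 2: 8298000 × 0.1 × 0.1 × 0.1 × 0.1 = 829.8 kcal/m²
Route 3: 903500 × 0.1 × 0.1 × 0.1 × 0.1 = 90.35 kcal/m²
Total at Shark: 974.3 + 829.8 + 90.35 = 1894.45 kcal/m²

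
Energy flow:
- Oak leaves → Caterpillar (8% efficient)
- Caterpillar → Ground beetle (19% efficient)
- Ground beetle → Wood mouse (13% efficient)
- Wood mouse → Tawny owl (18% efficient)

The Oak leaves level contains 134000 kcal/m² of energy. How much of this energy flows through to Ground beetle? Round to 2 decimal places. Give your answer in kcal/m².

Caterpillar: 134000 × 0.08 = 10720 kcal/m²
Ground beetle: 10720 × 0.19 = 2036.8 kcal/m²

2036.80 kcal/m²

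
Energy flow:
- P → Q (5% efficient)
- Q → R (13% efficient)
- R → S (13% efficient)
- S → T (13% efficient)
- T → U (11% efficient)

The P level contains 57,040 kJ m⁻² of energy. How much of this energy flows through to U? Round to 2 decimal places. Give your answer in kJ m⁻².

0.69 kJ m⁻²

Q: 57040 × 0.05 = 2852 kJ m⁻²
R: 2852 × 0.13 = 370.76 kJ m⁻²
S: 370.76 × 0.13 = 48.1988 kJ m⁻²
T: 48.1988 × 0.13 = 6.265844 kJ m⁻²
U: 6.265844 × 0.11 = 0.68924284 kJ m⁻²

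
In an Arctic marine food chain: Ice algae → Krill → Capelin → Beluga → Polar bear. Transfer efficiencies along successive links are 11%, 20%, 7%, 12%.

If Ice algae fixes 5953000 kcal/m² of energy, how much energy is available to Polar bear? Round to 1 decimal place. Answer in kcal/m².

Krill: 5953000 × 0.11 = 654830 kcal/m²
Capelin: 654830 × 0.2 = 130966 kcal/m²
Beluga: 130966 × 0.07 = 9167.62 kcal/m²
Polar bear: 9167.62 × 0.12 = 1100.1144 kcal/m²

1100.1 kcal/m²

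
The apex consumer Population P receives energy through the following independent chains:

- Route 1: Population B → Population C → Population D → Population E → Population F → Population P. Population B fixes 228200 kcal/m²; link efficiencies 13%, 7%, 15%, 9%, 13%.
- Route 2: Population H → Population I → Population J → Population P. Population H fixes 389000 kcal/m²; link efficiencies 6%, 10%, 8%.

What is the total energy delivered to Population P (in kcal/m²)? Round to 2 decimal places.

190.36 kcal/m²

Route 1: 228200 × 0.13 × 0.07 × 0.15 × 0.09 × 0.13 = 3.6444681 kcal/m²
Route 2: 389000 × 0.06 × 0.1 × 0.08 = 186.72 kcal/m²
Total at Population P: 3.6444681 + 186.72 = 190.3644681 kcal/m²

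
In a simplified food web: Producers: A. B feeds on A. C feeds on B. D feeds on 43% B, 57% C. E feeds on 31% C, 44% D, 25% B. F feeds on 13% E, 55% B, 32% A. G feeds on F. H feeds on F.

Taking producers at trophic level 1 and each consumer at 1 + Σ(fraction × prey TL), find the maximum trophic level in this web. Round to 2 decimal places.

B: 1 + 1 = 2
C: 1 + 2 = 3
D: 1 + (0.43×2 + 0.57×3) = 3.57
E: 1 + (0.31×3 + 0.44×3.57 + 0.25×2) = 4.0008
F: 1 + (0.13×4.0008 + 0.55×2 + 0.32×1) = 2.940104
G: 1 + 2.940104 = 3.940104
H: 1 + 2.940104 = 3.940104

4.00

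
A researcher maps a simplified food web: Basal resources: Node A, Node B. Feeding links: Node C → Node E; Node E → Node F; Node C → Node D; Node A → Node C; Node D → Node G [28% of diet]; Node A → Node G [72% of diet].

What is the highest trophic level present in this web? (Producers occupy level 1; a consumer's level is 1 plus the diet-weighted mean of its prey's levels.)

Node C: 1 + 1 = 2
Node D: 1 + 2 = 3
Node E: 1 + 2 = 3
Node F: 1 + 3 = 4
Node G: 1 + (0.72×1 + 0.28×3) = 2.56

4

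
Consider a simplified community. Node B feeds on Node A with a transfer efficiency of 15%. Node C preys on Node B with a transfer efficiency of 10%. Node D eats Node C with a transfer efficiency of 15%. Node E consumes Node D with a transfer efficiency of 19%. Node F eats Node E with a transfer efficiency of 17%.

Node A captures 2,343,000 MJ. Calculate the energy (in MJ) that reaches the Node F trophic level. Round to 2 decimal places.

Node B: 2343000 × 0.15 = 351450 MJ
Node C: 351450 × 0.1 = 35145 MJ
Node D: 35145 × 0.15 = 5271.75 MJ
Node E: 5271.75 × 0.19 = 1001.6325 MJ
Node F: 1001.6325 × 0.17 = 170.277525 MJ

170.28 MJ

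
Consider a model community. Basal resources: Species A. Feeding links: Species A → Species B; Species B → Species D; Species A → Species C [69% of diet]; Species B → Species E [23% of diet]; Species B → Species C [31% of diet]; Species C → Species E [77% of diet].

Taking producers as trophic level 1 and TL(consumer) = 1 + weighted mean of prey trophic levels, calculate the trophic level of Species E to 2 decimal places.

Species B: 1 + 1 = 2
Species C: 1 + (0.31×2 + 0.69×1) = 2.31
Species D: 1 + 2 = 3
Species E: 1 + (0.77×2.31 + 0.23×2) = 3.2387

3.24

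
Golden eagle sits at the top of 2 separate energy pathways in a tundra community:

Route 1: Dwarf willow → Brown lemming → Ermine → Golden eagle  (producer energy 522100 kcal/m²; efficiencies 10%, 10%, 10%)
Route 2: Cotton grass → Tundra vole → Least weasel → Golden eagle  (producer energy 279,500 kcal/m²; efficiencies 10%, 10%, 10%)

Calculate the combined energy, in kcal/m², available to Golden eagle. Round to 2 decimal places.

801.60 kcal/m²

Route 1: 522100 × 0.1 × 0.1 × 0.1 = 522.1 kcal/m²
Route 2: 279500 × 0.1 × 0.1 × 0.1 = 279.5 kcal/m²
Total at Golden eagle: 522.1 + 279.5 = 801.6 kcal/m²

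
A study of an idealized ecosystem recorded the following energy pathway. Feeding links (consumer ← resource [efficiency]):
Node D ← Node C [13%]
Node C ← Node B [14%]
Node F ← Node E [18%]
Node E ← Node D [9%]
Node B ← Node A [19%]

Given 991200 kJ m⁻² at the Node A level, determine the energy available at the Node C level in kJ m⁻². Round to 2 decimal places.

26365.92 kJ m⁻²

Node B: 991200 × 0.19 = 188328 kJ m⁻²
Node C: 188328 × 0.14 = 26365.92 kJ m⁻²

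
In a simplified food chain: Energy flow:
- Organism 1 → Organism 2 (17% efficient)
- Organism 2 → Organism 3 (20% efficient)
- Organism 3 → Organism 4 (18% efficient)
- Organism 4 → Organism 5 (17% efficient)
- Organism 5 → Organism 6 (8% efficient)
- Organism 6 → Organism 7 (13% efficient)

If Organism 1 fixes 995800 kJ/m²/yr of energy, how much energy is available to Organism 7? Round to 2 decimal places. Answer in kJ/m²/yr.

10.77 kJ/m²/yr

Organism 2: 995800 × 0.17 = 169286 kJ/m²/yr
Organism 3: 169286 × 0.2 = 33857.2 kJ/m²/yr
Organism 4: 33857.2 × 0.18 = 6094.296 kJ/m²/yr
Organism 5: 6094.296 × 0.17 = 1036.03032 kJ/m²/yr
Organism 6: 1036.03032 × 0.08 = 82.8824256 kJ/m²/yr
Organism 7: 82.8824256 × 0.13 = 10.774715328 kJ/m²/yr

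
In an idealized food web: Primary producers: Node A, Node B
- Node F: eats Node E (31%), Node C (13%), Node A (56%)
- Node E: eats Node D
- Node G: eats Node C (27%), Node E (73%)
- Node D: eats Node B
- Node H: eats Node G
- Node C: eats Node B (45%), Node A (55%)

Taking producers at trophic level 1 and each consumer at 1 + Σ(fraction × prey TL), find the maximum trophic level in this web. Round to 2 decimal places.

Node C: 1 + (0.45×1 + 0.55×1) = 2
Node D: 1 + 1 = 2
Node E: 1 + 2 = 3
Node F: 1 + (0.31×3 + 0.13×2 + 0.56×1) = 2.75
Node G: 1 + (0.27×2 + 0.73×3) = 3.73
Node H: 1 + 3.73 = 4.73

4.73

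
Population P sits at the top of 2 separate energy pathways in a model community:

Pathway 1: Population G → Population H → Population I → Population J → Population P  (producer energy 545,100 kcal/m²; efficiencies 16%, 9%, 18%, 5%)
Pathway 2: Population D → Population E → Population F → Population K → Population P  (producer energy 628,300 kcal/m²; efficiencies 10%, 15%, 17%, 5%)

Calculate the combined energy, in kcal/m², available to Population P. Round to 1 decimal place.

Pathway 1: 545100 × 0.16 × 0.09 × 0.18 × 0.05 = 70.64496 kcal/m²
Pathway 2: 628300 × 0.1 × 0.15 × 0.17 × 0.05 = 80.10825 kcal/m²
Total at Population P: 70.64496 + 80.10825 = 150.75321 kcal/m²

150.8 kcal/m²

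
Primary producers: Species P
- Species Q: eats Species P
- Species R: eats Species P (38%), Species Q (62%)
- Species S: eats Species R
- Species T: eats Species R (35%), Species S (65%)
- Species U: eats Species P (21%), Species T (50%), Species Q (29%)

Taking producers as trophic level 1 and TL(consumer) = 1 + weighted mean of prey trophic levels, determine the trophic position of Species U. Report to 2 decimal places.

Species Q: 1 + 1 = 2
Species R: 1 + (0.38×1 + 0.62×2) = 2.62
Species S: 1 + 2.62 = 3.62
Species T: 1 + (0.35×2.62 + 0.65×3.62) = 4.27
Species U: 1 + (0.21×1 + 0.5×4.27 + 0.29×2) = 3.925

3.93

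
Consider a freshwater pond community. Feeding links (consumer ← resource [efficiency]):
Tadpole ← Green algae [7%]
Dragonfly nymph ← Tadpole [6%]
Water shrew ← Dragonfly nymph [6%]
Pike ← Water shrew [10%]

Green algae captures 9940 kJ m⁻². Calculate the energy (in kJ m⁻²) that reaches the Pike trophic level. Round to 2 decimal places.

Tadpole: 9940 × 0.07 = 695.8 kJ m⁻²
Dragonfly nymph: 695.8 × 0.06 = 41.748 kJ m⁻²
Water shrew: 41.748 × 0.06 = 2.50488 kJ m⁻²
Pike: 2.50488 × 0.1 = 0.250488 kJ m⁻²

0.25 kJ m⁻²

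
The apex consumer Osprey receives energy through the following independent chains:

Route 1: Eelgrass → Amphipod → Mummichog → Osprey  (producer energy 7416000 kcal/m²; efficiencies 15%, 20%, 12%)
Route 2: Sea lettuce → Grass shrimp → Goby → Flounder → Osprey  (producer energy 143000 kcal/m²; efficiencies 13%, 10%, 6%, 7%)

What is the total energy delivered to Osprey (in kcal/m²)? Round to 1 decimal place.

Route 1: 7416000 × 0.15 × 0.2 × 0.12 = 26697.6 kcal/m²
Route 2: 143000 × 0.13 × 0.1 × 0.06 × 0.07 = 7.8078 kcal/m²
Total at Osprey: 26697.6 + 7.8078 = 26705.4078 kcal/m²

26705.4 kcal/m²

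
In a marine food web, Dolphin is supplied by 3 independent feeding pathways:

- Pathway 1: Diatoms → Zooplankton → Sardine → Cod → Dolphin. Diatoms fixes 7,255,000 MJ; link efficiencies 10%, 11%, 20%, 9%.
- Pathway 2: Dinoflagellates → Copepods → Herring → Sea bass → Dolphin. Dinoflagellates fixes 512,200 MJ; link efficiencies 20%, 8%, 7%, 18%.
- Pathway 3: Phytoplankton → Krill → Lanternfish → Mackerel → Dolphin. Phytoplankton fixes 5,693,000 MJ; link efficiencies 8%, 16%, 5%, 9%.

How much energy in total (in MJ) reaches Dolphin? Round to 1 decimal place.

Pathway 1: 7255000 × 0.1 × 0.11 × 0.2 × 0.09 = 1436.49 MJ
Pathway 2: 512200 × 0.2 × 0.08 × 0.07 × 0.18 = 103.25952 MJ
Pathway 3: 5693000 × 0.08 × 0.16 × 0.05 × 0.09 = 327.9168 MJ
Total at Dolphin: 1436.49 + 103.25952 + 327.9168 = 1867.66632 MJ

1867.7 MJ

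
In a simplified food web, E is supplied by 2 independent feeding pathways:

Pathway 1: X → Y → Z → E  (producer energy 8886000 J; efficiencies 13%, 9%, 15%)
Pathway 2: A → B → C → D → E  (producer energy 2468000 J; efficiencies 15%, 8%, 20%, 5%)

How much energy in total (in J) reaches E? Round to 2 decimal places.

Pathway 1: 8886000 × 0.13 × 0.09 × 0.15 = 15594.93 J
Pathway 2: 2468000 × 0.15 × 0.08 × 0.2 × 0.05 = 296.16 J
Total at E: 15594.93 + 296.16 = 15891.09 J

15891.09 J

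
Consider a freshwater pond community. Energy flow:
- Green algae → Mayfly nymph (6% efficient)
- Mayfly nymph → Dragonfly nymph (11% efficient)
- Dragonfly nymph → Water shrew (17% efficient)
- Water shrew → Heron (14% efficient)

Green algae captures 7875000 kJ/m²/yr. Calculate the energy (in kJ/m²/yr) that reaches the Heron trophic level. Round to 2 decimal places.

Mayfly nymph: 7875000 × 0.06 = 472500 kJ/m²/yr
Dragonfly nymph: 472500 × 0.11 = 51975 kJ/m²/yr
Water shrew: 51975 × 0.17 = 8835.75 kJ/m²/yr
Heron: 8835.75 × 0.14 = 1237.005 kJ/m²/yr

1237.01 kJ/m²/yr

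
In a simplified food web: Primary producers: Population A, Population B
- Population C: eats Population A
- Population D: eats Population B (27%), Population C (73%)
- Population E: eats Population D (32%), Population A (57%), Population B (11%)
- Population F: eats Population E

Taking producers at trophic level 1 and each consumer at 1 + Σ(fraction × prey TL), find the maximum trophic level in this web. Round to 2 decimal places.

Population C: 1 + 1 = 2
Population D: 1 + (0.27×1 + 0.73×2) = 2.73
Population E: 1 + (0.32×2.73 + 0.57×1 + 0.11×1) = 2.5536
Population F: 1 + 2.5536 = 3.5536

3.55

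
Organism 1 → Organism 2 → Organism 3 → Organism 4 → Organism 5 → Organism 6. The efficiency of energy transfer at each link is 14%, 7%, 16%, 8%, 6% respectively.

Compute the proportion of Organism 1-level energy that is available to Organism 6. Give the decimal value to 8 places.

Product of link efficiencies: 0.14 × 0.07 × 0.16 × 0.08 × 0.06 = 0.0000075264

0.00000753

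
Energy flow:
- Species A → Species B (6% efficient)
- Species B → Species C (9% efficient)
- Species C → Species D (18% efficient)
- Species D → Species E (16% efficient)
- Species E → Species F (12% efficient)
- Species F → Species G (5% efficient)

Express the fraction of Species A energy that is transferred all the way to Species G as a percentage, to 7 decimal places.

Product of link efficiencies: 0.06 × 0.09 × 0.18 × 0.16 × 0.12 × 0.05 = 0.00000093312
As a percentage: 0.00000093312 × 100 = 0.0000933%

0.0000933%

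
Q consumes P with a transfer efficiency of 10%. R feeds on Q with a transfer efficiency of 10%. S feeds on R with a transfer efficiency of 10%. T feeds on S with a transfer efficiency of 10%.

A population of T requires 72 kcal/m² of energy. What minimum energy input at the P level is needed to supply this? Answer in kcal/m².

Cumulative transfer efficiency: 0.1 × 0.1 × 0.1 × 0.1 = 0.0001
P energy = 72 / 0.0001 = 720000 kcal/m²

720000 kcal/m²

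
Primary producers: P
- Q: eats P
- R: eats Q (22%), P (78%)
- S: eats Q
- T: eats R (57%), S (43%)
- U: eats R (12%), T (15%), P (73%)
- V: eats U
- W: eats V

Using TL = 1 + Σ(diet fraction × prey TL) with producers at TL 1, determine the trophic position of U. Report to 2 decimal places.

Q: 1 + 1 = 2
R: 1 + (0.22×2 + 0.78×1) = 2.22
S: 1 + 2 = 3
T: 1 + (0.57×2.22 + 0.43×3) = 3.5554
U: 1 + (0.12×2.22 + 0.15×3.5554 + 0.73×1) = 2.52971
V: 1 + 2.52971 = 3.52971
W: 1 + 3.52971 = 4.52971

2.53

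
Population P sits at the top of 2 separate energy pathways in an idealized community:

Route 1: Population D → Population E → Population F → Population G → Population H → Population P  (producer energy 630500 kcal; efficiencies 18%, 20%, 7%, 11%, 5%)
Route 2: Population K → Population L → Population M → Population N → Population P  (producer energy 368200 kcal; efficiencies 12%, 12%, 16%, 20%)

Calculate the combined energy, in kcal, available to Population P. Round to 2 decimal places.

Route 1: 630500 × 0.18 × 0.2 × 0.07 × 0.11 × 0.05 = 8.73873 kcal
Route 2: 368200 × 0.12 × 0.12 × 0.16 × 0.2 = 169.66656 kcal
Total at Population P: 8.73873 + 169.66656 = 178.40529 kcal

178.41 kcal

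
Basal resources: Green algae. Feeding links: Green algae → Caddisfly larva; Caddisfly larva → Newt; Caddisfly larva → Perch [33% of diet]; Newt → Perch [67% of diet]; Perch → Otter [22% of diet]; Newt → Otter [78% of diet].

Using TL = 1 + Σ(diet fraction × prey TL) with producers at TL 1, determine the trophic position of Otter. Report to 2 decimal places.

4.15

Caddisfly larva: 1 + 1 = 2
Newt: 1 + 2 = 3
Perch: 1 + (0.33×2 + 0.67×3) = 3.67
Otter: 1 + (0.22×3.67 + 0.78×3) = 4.1474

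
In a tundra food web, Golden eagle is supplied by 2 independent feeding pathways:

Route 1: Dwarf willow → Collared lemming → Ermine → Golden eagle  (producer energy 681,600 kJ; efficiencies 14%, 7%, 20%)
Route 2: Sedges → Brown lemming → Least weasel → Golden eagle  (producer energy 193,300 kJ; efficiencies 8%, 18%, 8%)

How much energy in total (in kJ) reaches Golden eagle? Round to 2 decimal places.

1558.62 kJ

Route 1: 681600 × 0.14 × 0.07 × 0.2 = 1335.936 kJ
Route 2: 193300 × 0.08 × 0.18 × 0.08 = 222.6816 kJ
Total at Golden eagle: 1335.936 + 222.6816 = 1558.6176 kJ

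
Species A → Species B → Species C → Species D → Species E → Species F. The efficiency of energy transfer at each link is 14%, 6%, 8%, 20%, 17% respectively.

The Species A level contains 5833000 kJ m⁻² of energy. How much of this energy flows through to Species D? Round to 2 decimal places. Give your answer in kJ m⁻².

Species B: 5833000 × 0.14 = 816620 kJ m⁻²
Species C: 816620 × 0.06 = 48997.2 kJ m⁻²
Species D: 48997.2 × 0.08 = 3919.776 kJ m⁻²

3919.78 kJ m⁻²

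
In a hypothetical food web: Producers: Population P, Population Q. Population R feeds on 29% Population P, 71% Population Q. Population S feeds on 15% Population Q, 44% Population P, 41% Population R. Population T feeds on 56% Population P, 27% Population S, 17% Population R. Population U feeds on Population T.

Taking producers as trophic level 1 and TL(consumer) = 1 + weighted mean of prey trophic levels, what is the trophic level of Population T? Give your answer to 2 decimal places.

2.55

Population R: 1 + (0.29×1 + 0.71×1) = 2
Population S: 1 + (0.15×1 + 0.44×1 + 0.41×2) = 2.41
Population T: 1 + (0.56×1 + 0.27×2.41 + 0.17×2) = 2.5507
Population U: 1 + 2.5507 = 3.5507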